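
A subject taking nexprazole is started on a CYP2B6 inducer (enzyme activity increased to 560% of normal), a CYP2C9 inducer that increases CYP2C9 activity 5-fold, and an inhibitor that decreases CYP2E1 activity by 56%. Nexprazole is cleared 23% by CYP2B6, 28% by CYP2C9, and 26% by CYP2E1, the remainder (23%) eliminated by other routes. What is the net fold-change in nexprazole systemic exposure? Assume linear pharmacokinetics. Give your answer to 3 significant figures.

0.330

The CYP2B6 pathway (23% of clearance) rises to 5.6× activity: 0.23 × 5.6 = 1.288.
The CYP2C9 pathway (28% of clearance) increases to 5× activity: 0.28 × 5 = 1.4.
The CYP2E1 pathway (26% of clearance) drops to 0.44× activity: 0.26 × 0.44 = 0.1144.
The remaining 23% of clearance is unaffected.
Relative clearance = 1.288 + 1.4 + 0.1144 + 0.23 = 3.0324.
Net systemic exposure ratio = 1 / 3.0324 = 0.330.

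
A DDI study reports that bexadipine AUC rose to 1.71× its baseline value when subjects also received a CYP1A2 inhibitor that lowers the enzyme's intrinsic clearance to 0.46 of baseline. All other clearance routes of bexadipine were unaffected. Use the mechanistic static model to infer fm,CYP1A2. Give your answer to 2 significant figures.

Let fm be the CYP1A2 fraction. New clearance relative to baseline = fm × 0.46 + (1 − fm).
AUC ratio = 1 / (new CL fraction), so new CL fraction = 1 / 1.71 = 0.5848.
fm × 0.46 + 1 − fm = 0.5848  ⇒  fm × (0.46 − 1) = −0.4152  ⇒  fm = 0.77.

0.77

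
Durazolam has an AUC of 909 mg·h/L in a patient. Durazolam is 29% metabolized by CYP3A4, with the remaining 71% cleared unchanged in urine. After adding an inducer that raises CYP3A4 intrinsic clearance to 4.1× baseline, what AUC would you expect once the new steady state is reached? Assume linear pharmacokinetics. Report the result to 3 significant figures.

The CYP3A4 pathway (29% of clearance) is boosted to 4.1× activity: 0.29 × 4.1 = 1.189.
Non-CYP routes (71%) are unchanged.
New clearance relative to baseline: 1.189 + 0.71 = 1.899.
With dosing unchanged, AUC scales as 1/CL: 909 / 1.899 = 479 mg·h/L.

479 mg·h/L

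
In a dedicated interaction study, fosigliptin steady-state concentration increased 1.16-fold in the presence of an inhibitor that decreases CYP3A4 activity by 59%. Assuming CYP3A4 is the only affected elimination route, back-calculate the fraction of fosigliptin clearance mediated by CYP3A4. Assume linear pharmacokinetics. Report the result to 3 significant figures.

Write x for the fraction cleared via CYP3A4. The observed steady-state concentration change means clearance fell to 1/1.16 = 0.8621 of baseline.
Setting x·0.41 + (1 − x) = 0.8621 and solving: x = (0.8621 − 1)/(0.41 − 1) = 0.234.

0.234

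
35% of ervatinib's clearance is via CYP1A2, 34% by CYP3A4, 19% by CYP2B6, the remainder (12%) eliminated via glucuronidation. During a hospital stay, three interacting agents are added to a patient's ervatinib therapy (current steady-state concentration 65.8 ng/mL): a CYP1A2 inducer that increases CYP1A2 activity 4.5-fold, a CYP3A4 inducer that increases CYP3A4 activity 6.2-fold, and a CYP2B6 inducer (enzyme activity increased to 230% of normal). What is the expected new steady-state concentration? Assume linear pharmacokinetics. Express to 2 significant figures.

16 ng/mL

The CYP1A2 pathway (35% of clearance) rises to 4.5× activity: 0.35 × 4.5 = 1.575.
The CYP3A4 pathway (34% of clearance) increases to 6.2× activity: 0.34 × 6.2 = 2.108.
The CYP2B6 pathway (19% of clearance) rises to 2.3× activity: 0.19 × 2.3 = 0.437.
The remaining 12% of clearance is unaffected.
CL_new/CL_old = 1.575 + 2.108 + 0.437 + 0.12 = 4.24.
Dividing the baseline by the relative clearance: 65.8 / 4.24 = 16 ng/mL.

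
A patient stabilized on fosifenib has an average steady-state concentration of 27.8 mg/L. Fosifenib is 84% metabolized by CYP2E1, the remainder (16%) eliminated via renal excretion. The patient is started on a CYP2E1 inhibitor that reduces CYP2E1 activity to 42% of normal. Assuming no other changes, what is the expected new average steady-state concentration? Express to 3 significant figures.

54.2 mg/L

The CYP2E1 pathway (84% of clearance) falls to 0.42× activity: 0.84 × 0.42 = 0.3528.
Non-CYP routes (16%) are unchanged.
Relative clearance = 0.3528 + 0.16 = 0.5128.
With dosing unchanged, average steady-state concentration scales as 1/CL: 27.8 / 0.5128 = 54.2 mg/L.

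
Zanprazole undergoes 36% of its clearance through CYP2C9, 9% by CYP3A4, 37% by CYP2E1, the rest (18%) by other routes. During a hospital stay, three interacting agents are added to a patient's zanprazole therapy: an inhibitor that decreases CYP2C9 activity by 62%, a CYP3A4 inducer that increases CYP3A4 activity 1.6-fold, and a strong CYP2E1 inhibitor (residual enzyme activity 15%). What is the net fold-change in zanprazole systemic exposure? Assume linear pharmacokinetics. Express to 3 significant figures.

1.94

The CYP2C9 pathway (36% of clearance) is reduced to 0.38× activity: 0.36 × 0.38 = 0.1368.
The CYP3A4 pathway (9% of clearance) increases to 1.6× activity: 0.09 × 1.6 = 0.144.
The CYP2E1 pathway (37% of clearance) drops to 0.15× activity: 0.37 × 0.15 = 0.0555.
The remaining 18% of clearance is unaffected.
CL_new/CL_old = 0.1368 + 0.144 + 0.0555 + 0.18 = 0.5163.
Systemic exposure ∝ 1/CL: fold-change = 1 / 0.5163 = 1.94.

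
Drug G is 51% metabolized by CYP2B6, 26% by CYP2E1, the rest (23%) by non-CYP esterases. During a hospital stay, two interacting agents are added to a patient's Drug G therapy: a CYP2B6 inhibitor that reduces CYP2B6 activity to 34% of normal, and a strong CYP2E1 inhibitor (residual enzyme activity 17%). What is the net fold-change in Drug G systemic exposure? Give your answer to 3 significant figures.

CYP2B6: 0.51 × 0.34 = 0.1734
CYP2E1: 0.26 × 0.17 = 0.0442
Other: 0.23 (unchanged)
New clearance relative to baseline: 0.1734 + 0.0442 + 0.23 = 0.4476.
Systemic exposure ∝ 1/CL: fold-change = 1 / 0.4476 = 2.23.

2.23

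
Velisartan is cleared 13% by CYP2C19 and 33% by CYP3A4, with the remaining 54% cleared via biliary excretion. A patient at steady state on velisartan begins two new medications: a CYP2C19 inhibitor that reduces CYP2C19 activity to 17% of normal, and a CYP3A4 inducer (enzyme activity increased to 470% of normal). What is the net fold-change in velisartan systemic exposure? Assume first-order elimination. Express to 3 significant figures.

0.473

The CYP2C19 pathway (13% of clearance) drops to 0.17× activity: 0.13 × 0.17 = 0.0221.
The CYP3A4 pathway (33% of clearance) increases to 4.7× activity: 0.33 × 4.7 = 1.551.
Non-CYP routes (54%) are unchanged.
CL_new/CL_old = 0.0221 + 1.551 + 0.54 = 2.1131.
Because systemic exposure varies inversely with clearance, the combined effect is 1 / 2.1131 = 0.473.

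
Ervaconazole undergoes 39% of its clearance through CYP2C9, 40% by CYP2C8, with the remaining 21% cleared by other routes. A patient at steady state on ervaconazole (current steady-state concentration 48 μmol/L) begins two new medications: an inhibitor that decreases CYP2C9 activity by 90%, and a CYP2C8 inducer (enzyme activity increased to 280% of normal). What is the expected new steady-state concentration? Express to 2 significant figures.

35 μmol/L

The CYP2C9 pathway (39% of clearance) drops to 0.1× activity: 0.39 × 0.1 = 0.039.
The CYP2C8 pathway (40% of clearance) increases to 2.8× activity: 0.4 × 2.8 = 1.12.
The remaining 21% of clearance is unaffected.
Relative clearance = 0.039 + 1.12 + 0.21 = 1.369.
New steady-state concentration = 48 / 1.369 = 35 μmol/L (concentration scales inversely with clearance).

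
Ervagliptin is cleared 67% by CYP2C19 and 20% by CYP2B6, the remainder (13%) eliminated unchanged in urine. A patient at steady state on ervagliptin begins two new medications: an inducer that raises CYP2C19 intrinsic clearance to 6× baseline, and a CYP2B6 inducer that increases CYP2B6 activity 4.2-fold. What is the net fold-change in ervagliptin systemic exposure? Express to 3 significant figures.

0.200

The CYP2C19 pathway (67% of clearance) increases to 6× activity: 0.67 × 6 = 4.02.
The CYP2B6 pathway (20% of clearance) is boosted to 4.2× activity: 0.2 × 4.2 = 0.84.
Non-CYP routes (13%) are unchanged.
CL_new/CL_old = 4.02 + 0.84 + 0.13 = 4.99.
Systemic exposure ∝ 1/CL: fold-change = 1 / 4.99 = 0.200.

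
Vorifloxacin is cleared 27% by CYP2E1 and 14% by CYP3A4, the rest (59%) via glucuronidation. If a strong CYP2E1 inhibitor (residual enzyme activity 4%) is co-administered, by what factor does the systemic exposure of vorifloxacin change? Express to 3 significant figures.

1.35

CYP2E1: 0.27 × 0.04 = 0.0108
CYP3A4: 0.14 (unchanged)
Other: 0.59 (unchanged)
Relative clearance = 0.0108 + 0.14 + 0.59 = 0.7408.
Systemic exposure is inversely proportional to clearance, so the fold-change is 1 / 0.7408 = 1.35.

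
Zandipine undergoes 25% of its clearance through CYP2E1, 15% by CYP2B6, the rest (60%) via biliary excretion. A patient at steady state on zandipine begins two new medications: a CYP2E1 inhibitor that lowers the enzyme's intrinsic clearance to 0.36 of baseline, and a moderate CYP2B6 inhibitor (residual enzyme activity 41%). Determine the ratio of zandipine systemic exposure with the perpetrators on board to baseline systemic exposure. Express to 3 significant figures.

1.33

The CYP2E1 pathway (25% of clearance) drops to 0.36× activity: 0.25 × 0.36 = 0.09.
The CYP2B6 pathway (15% of clearance) is reduced to 0.41× activity: 0.15 × 0.41 = 0.0615.
Non-CYP routes (60%) are unchanged.
Relative clearance = 0.09 + 0.0615 + 0.6 = 0.7515.
Net systemic exposure ratio = 1 / 0.7515 = 1.33.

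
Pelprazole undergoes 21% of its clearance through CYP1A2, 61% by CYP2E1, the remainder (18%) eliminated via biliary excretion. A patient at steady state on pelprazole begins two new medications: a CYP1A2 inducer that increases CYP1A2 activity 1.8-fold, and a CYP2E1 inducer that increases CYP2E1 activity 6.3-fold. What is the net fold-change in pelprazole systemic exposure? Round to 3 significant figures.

0.227

The CYP1A2 pathway (21% of clearance) is boosted to 1.8× activity: 0.21 × 1.8 = 0.378.
The CYP2E1 pathway (61% of clearance) increases to 6.3× activity: 0.61 × 6.3 = 3.843.
The remaining 18% of clearance is unaffected.
New clearance relative to baseline: 0.378 + 3.843 + 0.18 = 4.401.
Systemic exposure ∝ 1/CL: fold-change = 1 / 4.401 = 0.227.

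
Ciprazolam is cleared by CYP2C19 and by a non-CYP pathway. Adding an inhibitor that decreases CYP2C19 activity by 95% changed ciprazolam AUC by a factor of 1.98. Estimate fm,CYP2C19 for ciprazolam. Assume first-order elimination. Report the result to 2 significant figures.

CL'/CL = 1 / 1.98 = 0.5051
0.05·fm + (1 − fm) = 0.5051
fm = (0.5051 − 1) / (0.05 − 1) = 0.52

0.52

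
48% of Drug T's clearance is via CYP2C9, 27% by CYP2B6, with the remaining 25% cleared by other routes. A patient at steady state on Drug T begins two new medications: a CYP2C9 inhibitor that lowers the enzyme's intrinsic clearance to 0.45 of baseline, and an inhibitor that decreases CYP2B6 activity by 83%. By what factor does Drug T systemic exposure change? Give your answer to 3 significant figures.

1.95

The CYP2C9 pathway (48% of clearance) falls to 0.45× activity: 0.48 × 0.45 = 0.216.
The CYP2B6 pathway (27% of clearance) falls to 0.17× activity: 0.27 × 0.17 = 0.0459.
Non-CYP routes (25%) are unchanged.
Relative clearance = 0.216 + 0.0459 + 0.25 = 0.5119.
Because systemic exposure varies inversely with clearance, the combined effect is 1 / 0.5119 = 1.95.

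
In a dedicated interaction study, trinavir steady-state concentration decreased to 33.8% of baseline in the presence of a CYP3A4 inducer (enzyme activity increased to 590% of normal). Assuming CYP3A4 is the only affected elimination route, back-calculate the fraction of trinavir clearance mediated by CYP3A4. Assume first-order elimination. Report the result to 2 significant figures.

Let x = fm,CYP3A4. Because steady-state concentration ∝ 1/CL, relative clearance rose to 1/0.338 = 2.959.
Setting x·5.9 + (1 − x) = 2.959 and solving: x = (2.959 − 1)/(5.9 − 1) = 0.40.

0.40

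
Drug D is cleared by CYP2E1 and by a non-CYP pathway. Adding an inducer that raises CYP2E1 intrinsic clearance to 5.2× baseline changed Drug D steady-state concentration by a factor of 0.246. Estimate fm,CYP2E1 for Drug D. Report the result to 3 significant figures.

0.730

Call the CYP2E1 fraction fm. After the interaction, CL_new/CL_old = fm × 5.2 + (1 − fm).
Steady-state concentration ratio = 1 / (new CL fraction), so new CL fraction = 1 / 0.246 = 4.065.
fm × 5.2 + 1 − fm = 4.065  ⇒  fm × (5.2 − 1) = 3.065  ⇒  fm = 0.730.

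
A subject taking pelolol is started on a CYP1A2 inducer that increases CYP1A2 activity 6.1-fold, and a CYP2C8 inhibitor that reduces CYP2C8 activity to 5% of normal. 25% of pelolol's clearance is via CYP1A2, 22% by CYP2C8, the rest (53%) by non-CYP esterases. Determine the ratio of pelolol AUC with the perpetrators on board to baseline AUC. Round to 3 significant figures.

0.484

The CYP1A2 pathway (25% of clearance) is boosted to 6.1× activity: 0.25 × 6.1 = 1.525.
The CYP2C8 pathway (22% of clearance) is reduced to 0.05× activity: 0.22 × 0.05 = 0.011.
Non-CYP routes (53%) are unchanged.
New clearance relative to baseline: 1.525 + 0.011 + 0.53 = 2.066.
Because AUC varies inversely with clearance, the combined effect is 1 / 2.066 = 0.484.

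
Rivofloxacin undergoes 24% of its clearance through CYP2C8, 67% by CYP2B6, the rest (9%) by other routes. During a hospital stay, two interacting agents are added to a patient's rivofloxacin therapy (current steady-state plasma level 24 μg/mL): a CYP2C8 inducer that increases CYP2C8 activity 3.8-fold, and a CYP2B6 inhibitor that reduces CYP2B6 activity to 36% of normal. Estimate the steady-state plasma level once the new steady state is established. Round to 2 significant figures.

19 μg/mL

CYP2C8: 0.24 × 3.8 = 0.912
CYP2B6: 0.67 × 0.36 = 0.2412
Other: 0.09 (unchanged)
CL_new/CL_old = 0.912 + 0.2412 + 0.09 = 1.2432.
Steady-state plasma level ∝ 1/CL: new value = 24 / 1.2432 = 19 μg/mL.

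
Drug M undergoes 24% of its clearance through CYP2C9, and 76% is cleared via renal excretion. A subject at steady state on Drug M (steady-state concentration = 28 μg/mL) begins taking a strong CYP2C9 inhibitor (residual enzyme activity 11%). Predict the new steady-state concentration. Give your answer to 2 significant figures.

CYP2C9: 0.24 × 0.11 = 0.0264
Other: 0.76 (unchanged)
CL_new/CL_old = 0.0264 + 0.76 = 0.7864.
Steady-state concentration ∝ 1/CL, so new value = 28 / 0.7864 = 36 μg/mL.

36 μg/mL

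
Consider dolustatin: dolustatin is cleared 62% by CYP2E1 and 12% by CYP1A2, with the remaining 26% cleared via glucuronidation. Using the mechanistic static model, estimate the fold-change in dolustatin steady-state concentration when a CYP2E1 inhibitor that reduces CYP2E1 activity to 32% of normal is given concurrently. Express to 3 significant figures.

1.73

The CYP2E1 pathway (62% of clearance) drops to 0.32× activity: 0.62 × 0.32 = 0.1984.
CYP1A2 (12%) and the residual 26% are unaffected.
CL_new/CL_old = 0.1984 + 0.12 + 0.26 = 0.5784.
Steady-state concentration ratio = CL_old/CL_new = 1 / 0.5784 = 1.73.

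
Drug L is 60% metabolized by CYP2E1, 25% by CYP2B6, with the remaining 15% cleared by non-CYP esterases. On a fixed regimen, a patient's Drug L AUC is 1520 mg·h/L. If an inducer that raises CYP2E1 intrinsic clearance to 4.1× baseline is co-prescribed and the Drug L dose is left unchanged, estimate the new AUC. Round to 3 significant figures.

The CYP2E1 pathway (60% of clearance) is boosted to 4.1× activity: 0.6 × 4.1 = 2.46.
CYP2B6 (25%) and the residual 15% are unaffected.
CL_new/CL_old = 2.46 + 0.25 + 0.15 = 2.86.
With dosing unchanged, AUC scales as 1/CL: 1520 / 2.86 = 531 mg·h/L.

531 mg·h/L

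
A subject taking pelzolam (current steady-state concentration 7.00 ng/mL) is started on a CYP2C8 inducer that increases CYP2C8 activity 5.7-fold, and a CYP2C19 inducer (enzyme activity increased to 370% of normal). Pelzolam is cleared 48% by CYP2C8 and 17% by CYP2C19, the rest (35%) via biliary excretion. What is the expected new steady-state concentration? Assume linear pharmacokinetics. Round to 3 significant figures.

The CYP2C8 pathway (48% of clearance) is boosted to 5.7× activity: 0.48 × 5.7 = 2.736.
The CYP2C19 pathway (17% of clearance) rises to 3.7× activity: 0.17 × 3.7 = 0.629.
Non-CYP routes (35%) are unchanged.
CL_new/CL_old = 2.736 + 0.629 + 0.35 = 3.715.
Dividing the baseline by the relative clearance: 7.00 / 3.715 = 1.88 ng/mL.

1.88 ng/mL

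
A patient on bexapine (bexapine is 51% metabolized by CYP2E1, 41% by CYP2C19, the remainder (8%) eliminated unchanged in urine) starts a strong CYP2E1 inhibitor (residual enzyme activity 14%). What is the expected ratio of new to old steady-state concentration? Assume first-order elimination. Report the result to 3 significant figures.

1.78

CYP2E1: 0.51 × 0.14 = 0.0714
CYP2C19: 0.41 (unchanged)
Other: 0.08 (unchanged)
New clearance relative to baseline: 0.0714 + 0.41 + 0.08 = 0.5614.
Since steady-state concentration ∝ 1/CL, the ratio is 1 / 0.5614 = 1.78.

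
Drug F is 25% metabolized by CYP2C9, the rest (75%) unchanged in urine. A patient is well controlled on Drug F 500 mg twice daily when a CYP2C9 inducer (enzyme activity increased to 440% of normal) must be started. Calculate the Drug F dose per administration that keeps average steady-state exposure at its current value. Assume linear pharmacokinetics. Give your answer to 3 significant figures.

925 mg

The CYP2C9 pathway (25% of clearance) increases to 4.4× activity: 0.25 × 4.4 = 1.1.
The remaining 75% of clearance is unaffected.
Relative clearance = 1.1 + 0.75 = 1.85.
Css,avg = (dose rate)/CL, so holding Css fixed requires dose ∝ CL: 500 × 1.85 = 925 mg.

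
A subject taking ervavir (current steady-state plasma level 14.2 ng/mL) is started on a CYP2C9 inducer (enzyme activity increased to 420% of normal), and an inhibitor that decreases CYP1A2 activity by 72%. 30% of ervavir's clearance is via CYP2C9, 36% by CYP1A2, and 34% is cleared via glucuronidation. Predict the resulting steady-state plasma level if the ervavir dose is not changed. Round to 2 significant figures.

8.3 ng/mL

CYP2C9: 0.3 × 4.2 = 1.26
CYP1A2: 0.36 × 0.28 = 0.1008
Other: 0.34 (unchanged)
New clearance relative to baseline: 1.26 + 0.1008 + 0.34 = 1.7008.
Steady-state plasma level ∝ 1/CL: new value = 14.2 / 1.7008 = 8.3 ng/mL.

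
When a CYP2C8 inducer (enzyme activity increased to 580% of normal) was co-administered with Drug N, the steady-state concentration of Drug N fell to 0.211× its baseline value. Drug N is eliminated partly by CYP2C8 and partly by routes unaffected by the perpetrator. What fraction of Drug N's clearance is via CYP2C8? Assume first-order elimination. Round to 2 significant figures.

0.78

Let x = fm,CYP2C8. Because steady-state concentration ∝ 1/CL, relative clearance rose to 1/0.211 = 4.739.
Only the CYP2C8 route changed, so 4.739 = x·5.8 + (1 − x), giving x = 0.78.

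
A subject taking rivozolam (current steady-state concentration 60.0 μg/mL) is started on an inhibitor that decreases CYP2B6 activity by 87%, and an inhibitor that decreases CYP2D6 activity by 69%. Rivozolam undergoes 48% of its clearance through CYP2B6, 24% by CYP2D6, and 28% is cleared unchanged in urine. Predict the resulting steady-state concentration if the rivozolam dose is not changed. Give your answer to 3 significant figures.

144 μg/mL

CYP2B6: 0.48 × 0.13 = 0.0624
CYP2D6: 0.24 × 0.31 = 0.0744
Other: 0.28 (unchanged)
New clearance relative to baseline: 0.0624 + 0.0744 + 0.28 = 0.4168.
New steady-state concentration = 60.0 / 0.4168 = 144 μg/mL (concentration scales inversely with clearance).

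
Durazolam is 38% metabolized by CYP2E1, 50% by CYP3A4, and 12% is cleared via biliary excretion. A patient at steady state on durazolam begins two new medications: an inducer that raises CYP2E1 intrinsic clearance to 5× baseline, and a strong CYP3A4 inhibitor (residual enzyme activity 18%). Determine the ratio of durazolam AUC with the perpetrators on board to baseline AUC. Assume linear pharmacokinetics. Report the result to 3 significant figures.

0.474

CYP2E1: 0.38 × 5 = 1.9
CYP3A4: 0.5 × 0.18 = 0.09
Other: 0.12 (unchanged)
CL_new/CL_old = 1.9 + 0.09 + 0.12 = 2.11.
Net AUC ratio = 1 / 2.11 = 0.474.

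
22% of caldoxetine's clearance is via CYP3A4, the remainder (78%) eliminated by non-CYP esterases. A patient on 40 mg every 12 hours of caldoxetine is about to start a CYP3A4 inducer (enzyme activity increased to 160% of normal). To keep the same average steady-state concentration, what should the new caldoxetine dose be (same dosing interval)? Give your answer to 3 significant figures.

45.3 mg

CYP3A4: 0.22 × 1.6 = 0.352
Other: 0.78 (unchanged)
New clearance relative to baseline: 0.352 + 0.78 = 1.132.
Exposure is unchanged when dose changes in proportion to clearance. New dose = 40 mg × 1.132 = 45.3 mg.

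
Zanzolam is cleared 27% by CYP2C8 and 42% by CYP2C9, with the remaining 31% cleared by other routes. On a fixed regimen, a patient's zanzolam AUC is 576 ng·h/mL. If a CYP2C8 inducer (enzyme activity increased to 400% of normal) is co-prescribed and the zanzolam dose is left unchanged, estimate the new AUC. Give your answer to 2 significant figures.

CYP2C8: 0.27 × 4 = 1.08
CYP2C9: 0.42 (unchanged)
Other: 0.31 (unchanged)
New clearance relative to baseline: 1.08 + 0.42 + 0.31 = 1.81.
New AUC = baseline ÷ relative clearance = 576 / 1.81 = 3.2 × 10² ng·h/mL.

3.2 × 10² ng·h/mL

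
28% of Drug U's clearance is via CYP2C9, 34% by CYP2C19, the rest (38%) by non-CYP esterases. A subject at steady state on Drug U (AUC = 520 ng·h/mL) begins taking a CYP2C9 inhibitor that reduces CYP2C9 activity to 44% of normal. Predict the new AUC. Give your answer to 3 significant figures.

The CYP2C9 pathway (28% of clearance) drops to 0.44× activity: 0.28 × 0.44 = 0.1232.
CYP2C19 (34%) and the residual 38% are unaffected.
New clearance relative to baseline: 0.1232 + 0.34 + 0.38 = 0.8432.
New AUC = baseline ÷ relative clearance = 520 / 0.8432 = 617 ng·h/mL.

617 ng·h/mL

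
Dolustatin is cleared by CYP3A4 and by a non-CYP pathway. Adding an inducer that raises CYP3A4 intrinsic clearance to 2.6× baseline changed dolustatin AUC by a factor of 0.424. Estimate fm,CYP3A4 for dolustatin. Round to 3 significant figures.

Call the CYP3A4 fraction fm. After the interaction, CL_new/CL_old = fm × 2.6 + (1 − fm).
AUC ratio = 1 / (new CL fraction), so new CL fraction = 1 / 0.424 = 2.358.
fm × 2.6 + 1 − fm = 2.358  ⇒  fm × (2.6 − 1) = 1.358  ⇒  fm = 0.849.

0.849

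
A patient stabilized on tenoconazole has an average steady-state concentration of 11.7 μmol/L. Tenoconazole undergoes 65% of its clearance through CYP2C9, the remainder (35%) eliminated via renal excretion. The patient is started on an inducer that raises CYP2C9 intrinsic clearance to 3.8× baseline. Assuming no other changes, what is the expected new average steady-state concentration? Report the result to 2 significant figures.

4.1 μmol/L

The CYP2C9 pathway (65% of clearance) is boosted to 3.8× activity: 0.65 × 3.8 = 2.47.
Non-CYP routes (35%) are unchanged.
Relative clearance = 2.47 + 0.35 = 2.82.
With dosing unchanged, average steady-state concentration scales as 1/CL: 11.7 / 2.82 = 4.1 μmol/L.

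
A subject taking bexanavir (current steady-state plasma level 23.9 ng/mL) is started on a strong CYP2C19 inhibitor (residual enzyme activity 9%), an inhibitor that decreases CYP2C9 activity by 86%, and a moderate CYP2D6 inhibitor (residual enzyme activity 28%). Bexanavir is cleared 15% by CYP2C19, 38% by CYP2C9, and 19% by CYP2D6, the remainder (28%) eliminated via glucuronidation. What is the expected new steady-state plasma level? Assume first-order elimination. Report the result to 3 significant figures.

The CYP2C19 pathway (15% of clearance) drops to 0.09× activity: 0.15 × 0.09 = 0.0135.
The CYP2C9 pathway (38% of clearance) falls to 0.14× activity: 0.38 × 0.14 = 0.0532.
The CYP2D6 pathway (19% of clearance) falls to 0.28× activity: 0.19 × 0.28 = 0.0532.
Non-CYP routes (28%) are unchanged.
CL_new/CL_old = 0.0135 + 0.0532 + 0.0532 + 0.28 = 0.3999.
Dividing the baseline by the relative clearance: 23.9 / 0.3999 = 59.8 ng/mL.

59.8 ng/mL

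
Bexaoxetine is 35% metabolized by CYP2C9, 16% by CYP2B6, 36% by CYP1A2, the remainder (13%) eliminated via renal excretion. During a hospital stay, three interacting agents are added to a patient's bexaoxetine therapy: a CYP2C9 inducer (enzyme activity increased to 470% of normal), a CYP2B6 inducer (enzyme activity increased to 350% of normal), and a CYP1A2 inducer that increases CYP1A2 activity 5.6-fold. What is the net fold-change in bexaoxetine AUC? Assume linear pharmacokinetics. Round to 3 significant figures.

0.230

The CYP2C9 pathway (35% of clearance) rises to 4.7× activity: 0.35 × 4.7 = 1.645.
The CYP2B6 pathway (16% of clearance) is boosted to 3.5× activity: 0.16 × 3.5 = 0.56.
The CYP1A2 pathway (36% of clearance) increases to 5.6× activity: 0.36 × 5.6 = 2.016.
The remaining 13% of clearance is unaffected.
CL_new/CL_old = 1.645 + 0.56 + 2.016 + 0.13 = 4.351.
Net AUC ratio = 1 / 4.351 = 0.230.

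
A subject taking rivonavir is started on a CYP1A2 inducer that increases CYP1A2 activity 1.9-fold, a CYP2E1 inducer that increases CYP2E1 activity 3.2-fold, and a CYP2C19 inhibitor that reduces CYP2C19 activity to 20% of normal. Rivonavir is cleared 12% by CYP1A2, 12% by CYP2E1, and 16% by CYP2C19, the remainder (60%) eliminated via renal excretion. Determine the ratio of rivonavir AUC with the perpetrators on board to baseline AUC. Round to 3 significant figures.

The CYP1A2 pathway (12% of clearance) increases to 1.9× activity: 0.12 × 1.9 = 0.228.
The CYP2E1 pathway (12% of clearance) rises to 3.2× activity: 0.12 × 3.2 = 0.384.
The CYP2C19 pathway (16% of clearance) is reduced to 0.2× activity: 0.16 × 0.2 = 0.032.
The remaining 60% of clearance is unaffected.
Relative clearance = 0.228 + 0.384 + 0.032 + 0.6 = 1.244.
AUC ∝ 1/CL: fold-change = 1 / 1.244 = 0.804.

0.804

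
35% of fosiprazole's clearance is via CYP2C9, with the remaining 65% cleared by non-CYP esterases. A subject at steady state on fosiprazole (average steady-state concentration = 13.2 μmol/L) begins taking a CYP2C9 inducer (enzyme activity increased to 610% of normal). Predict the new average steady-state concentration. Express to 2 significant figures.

The CYP2C9 pathway (35% of clearance) is boosted to 6.1× activity: 0.35 × 6.1 = 2.135.
Non-CYP routes (65%) are unchanged.
CL_new/CL_old = 2.135 + 0.65 = 2.785.
New average steady-state concentration = baseline ÷ relative clearance = 13.2 / 2.785 = 4.7 μmol/L.

4.7 μmol/L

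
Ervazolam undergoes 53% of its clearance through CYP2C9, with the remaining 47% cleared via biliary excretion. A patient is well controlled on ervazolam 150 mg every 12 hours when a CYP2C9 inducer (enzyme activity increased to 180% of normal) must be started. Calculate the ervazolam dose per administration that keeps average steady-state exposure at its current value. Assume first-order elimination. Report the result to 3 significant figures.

214 mg

The CYP2C9 pathway (53% of clearance) increases to 1.8× activity: 0.53 × 1.8 = 0.954.
Non-CYP routes (47%) are unchanged.
Relative clearance = 0.954 + 0.47 = 1.424.
Css,avg = (dose rate)/CL, so holding Css fixed requires dose ∝ CL: 150 × 1.424 = 214 mg.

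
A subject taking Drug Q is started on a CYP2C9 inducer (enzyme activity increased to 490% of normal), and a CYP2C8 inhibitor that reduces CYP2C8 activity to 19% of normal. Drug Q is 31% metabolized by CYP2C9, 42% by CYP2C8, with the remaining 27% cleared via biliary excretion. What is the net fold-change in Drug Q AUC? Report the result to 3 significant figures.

The CYP2C9 pathway (31% of clearance) increases to 4.9× activity: 0.31 × 4.9 = 1.519.
The CYP2C8 pathway (42% of clearance) falls to 0.19× activity: 0.42 × 0.19 = 0.0798.
Non-CYP routes (27%) are unchanged.
Relative clearance = 1.519 + 0.0798 + 0.27 = 1.8688.
Because AUC varies inversely with clearance, the combined effect is 1 / 1.8688 = 0.535.

0.535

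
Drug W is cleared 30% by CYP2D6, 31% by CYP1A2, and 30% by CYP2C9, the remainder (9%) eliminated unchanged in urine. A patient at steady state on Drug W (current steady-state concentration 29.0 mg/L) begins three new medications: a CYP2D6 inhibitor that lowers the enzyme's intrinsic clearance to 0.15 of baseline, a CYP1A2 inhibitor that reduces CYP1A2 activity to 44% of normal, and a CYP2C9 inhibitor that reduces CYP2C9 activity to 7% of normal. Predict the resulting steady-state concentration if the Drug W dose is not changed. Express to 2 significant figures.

The CYP2D6 pathway (30% of clearance) is reduced to 0.15× activity: 0.3 × 0.15 = 0.045.
The CYP1A2 pathway (31% of clearance) is reduced to 0.44× activity: 0.31 × 0.44 = 0.1364.
The CYP2C9 pathway (30% of clearance) drops to 0.07× activity: 0.3 × 0.07 = 0.021.
The remaining 9% of clearance is unaffected.
New clearance relative to baseline: 0.045 + 0.1364 + 0.021 + 0.09 = 0.2924.
Steady-state concentration ∝ 1/CL: new value = 29.0 / 0.2924 = 99 mg/L.

99 mg/L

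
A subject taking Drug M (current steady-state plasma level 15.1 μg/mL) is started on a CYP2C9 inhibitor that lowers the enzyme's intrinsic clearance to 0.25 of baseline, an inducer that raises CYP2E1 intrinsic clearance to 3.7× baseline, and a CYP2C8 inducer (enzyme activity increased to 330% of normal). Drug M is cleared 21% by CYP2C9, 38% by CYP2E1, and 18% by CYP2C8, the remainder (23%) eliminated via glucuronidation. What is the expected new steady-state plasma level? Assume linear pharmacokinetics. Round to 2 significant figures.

The CYP2C9 pathway (21% of clearance) is reduced to 0.25× activity: 0.21 × 0.25 = 0.0525.
The CYP2E1 pathway (38% of clearance) increases to 3.7× activity: 0.38 × 3.7 = 1.406.
The CYP2C8 pathway (18% of clearance) increases to 3.3× activity: 0.18 × 3.3 = 0.594.
The remaining 23% of clearance is unaffected.
Relative clearance = 0.0525 + 1.406 + 0.594 + 0.23 = 2.2825.
New steady-state plasma level = 15.1 / 2.2825 = 6.6 μg/mL (concentration scales inversely with clearance).

6.6 μg/mL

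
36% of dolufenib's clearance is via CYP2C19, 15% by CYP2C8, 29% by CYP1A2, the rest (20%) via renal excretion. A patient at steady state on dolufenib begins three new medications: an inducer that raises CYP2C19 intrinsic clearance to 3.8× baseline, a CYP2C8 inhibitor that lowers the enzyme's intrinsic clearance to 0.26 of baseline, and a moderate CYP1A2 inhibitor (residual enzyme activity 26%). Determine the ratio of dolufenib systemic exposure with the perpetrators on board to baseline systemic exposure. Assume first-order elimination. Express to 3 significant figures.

CYP2C19: 0.36 × 3.8 = 1.368
CYP2C8: 0.15 × 0.26 = 0.039
CYP1A2: 0.29 × 0.26 = 0.0754
Other: 0.2 (unchanged)
CL_new/CL_old = 1.368 + 0.039 + 0.0754 + 0.2 = 1.6824.
Because systemic exposure varies inversely with clearance, the combined effect is 1 / 1.6824 = 0.594.

0.594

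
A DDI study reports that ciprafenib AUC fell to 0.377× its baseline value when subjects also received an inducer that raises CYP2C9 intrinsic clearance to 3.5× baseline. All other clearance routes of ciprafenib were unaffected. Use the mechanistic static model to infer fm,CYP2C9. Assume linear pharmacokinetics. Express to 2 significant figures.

0.66

Let fm be the CYP2C9 fraction. New clearance relative to baseline = fm × 3.5 + (1 − fm).
AUC ratio = 1 / (new CL fraction), so new CL fraction = 1 / 0.377 = 2.653.
fm × 3.5 + 1 − fm = 2.653  ⇒  fm × (3.5 − 1) = 1.653  ⇒  fm = 0.66.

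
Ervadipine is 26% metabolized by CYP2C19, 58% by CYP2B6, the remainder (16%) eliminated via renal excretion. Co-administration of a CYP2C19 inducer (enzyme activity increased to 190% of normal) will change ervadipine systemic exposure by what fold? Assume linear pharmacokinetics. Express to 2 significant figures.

0.81

The CYP2C19 pathway (26% of clearance) is boosted to 1.9× activity: 0.26 × 1.9 = 0.494.
CYP2B6 (58%) and the residual 16% are unaffected.
CL_new/CL_old = 0.494 + 0.58 + 0.16 = 1.234.
Systemic exposure ratio = CL_old/CL_new = 1 / 1.234 = 0.81.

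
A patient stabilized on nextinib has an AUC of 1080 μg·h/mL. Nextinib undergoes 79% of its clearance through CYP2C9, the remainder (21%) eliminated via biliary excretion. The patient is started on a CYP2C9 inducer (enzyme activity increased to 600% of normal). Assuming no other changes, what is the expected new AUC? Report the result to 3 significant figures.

The CYP2C9 pathway (79% of clearance) increases to 6× activity: 0.79 × 6 = 4.74.
The remaining 21% of clearance is unaffected.
Relative clearance = 4.74 + 0.21 = 4.95.
AUC ∝ 1/CL, so new value = 1080 / 4.95 = 218 μg·h/mL.

218 μg·h/mL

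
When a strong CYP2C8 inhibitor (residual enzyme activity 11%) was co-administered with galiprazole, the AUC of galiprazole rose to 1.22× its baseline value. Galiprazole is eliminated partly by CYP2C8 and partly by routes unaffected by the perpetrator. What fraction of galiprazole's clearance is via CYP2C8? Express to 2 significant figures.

Call the CYP2C8 fraction fm. After the interaction, CL_new/CL_old = fm × 0.11 + (1 − fm).
AUC ratio = 1 / (new CL fraction), so new CL fraction = 1 / 1.22 = 0.8197.
fm × 0.11 + 1 − fm = 0.8197  ⇒  fm × (0.11 − 1) = −0.1803  ⇒  fm = 0.20.

0.20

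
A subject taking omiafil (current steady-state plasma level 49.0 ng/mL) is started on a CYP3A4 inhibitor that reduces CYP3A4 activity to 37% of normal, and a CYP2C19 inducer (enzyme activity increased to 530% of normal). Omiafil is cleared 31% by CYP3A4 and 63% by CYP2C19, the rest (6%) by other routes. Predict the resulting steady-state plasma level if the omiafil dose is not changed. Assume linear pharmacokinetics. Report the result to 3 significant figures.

13.9 ng/mL

CYP3A4: 0.31 × 0.37 = 0.1147
CYP2C19: 0.63 × 5.3 = 3.339
Other: 0.06 (unchanged)
New clearance relative to baseline: 0.1147 + 3.339 + 0.06 = 3.5137.
New steady-state plasma level = 49.0 / 3.5137 = 13.9 ng/mL (concentration scales inversely with clearance).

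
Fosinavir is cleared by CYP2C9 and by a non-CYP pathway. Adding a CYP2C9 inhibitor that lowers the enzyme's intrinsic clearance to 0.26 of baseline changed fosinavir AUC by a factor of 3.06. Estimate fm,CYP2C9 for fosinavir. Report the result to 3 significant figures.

0.910

Call the CYP2C9 fraction fm. After the interaction, CL_new/CL_old = fm × 0.26 + (1 − fm).
AUC ratio = 1 / (new CL fraction), so new CL fraction = 1 / 3.06 = 0.3268.
fm × 0.26 + 1 − fm = 0.3268  ⇒  fm × (0.26 − 1) = −0.6732  ⇒  fm = 0.910.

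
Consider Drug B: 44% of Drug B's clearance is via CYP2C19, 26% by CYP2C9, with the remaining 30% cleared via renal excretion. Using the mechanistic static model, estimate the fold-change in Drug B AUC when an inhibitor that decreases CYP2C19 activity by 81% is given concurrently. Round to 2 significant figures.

1.6

The CYP2C19 pathway (44% of clearance) falls to 0.19× activity: 0.44 × 0.19 = 0.0836.
CYP2C9 (26%) and the residual 30% are unaffected.
CL_new/CL_old = 0.0836 + 0.26 + 0.3 = 0.6436.
AUC is inversely proportional to clearance, so the fold-change is 1 / 0.6436 = 1.6.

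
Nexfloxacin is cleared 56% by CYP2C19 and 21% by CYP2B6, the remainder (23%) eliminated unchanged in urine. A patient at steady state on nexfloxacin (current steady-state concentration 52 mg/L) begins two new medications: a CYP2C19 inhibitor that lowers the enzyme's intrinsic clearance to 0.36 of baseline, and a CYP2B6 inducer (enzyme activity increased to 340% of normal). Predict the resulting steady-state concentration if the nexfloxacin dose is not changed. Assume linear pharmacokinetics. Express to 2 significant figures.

The CYP2C19 pathway (56% of clearance) is reduced to 0.36× activity: 0.56 × 0.36 = 0.2016.
The CYP2B6 pathway (21% of clearance) rises to 3.4× activity: 0.21 × 3.4 = 0.714.
Non-CYP routes (23%) are unchanged.
CL_new/CL_old = 0.2016 + 0.714 + 0.23 = 1.1456.
New steady-state concentration = 52 / 1.1456 = 45 mg/L (concentration scales inversely with clearance).

45 mg/L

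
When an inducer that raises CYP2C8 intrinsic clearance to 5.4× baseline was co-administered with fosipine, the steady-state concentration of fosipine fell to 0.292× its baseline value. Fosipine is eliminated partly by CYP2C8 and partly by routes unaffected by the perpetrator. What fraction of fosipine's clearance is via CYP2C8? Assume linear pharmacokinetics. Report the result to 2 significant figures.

0.55

CL'/CL = 1 / 0.292 = 3.425
5.4·fm + (1 − fm) = 3.425
fm = (3.425 − 1) / (5.4 − 1) = 0.55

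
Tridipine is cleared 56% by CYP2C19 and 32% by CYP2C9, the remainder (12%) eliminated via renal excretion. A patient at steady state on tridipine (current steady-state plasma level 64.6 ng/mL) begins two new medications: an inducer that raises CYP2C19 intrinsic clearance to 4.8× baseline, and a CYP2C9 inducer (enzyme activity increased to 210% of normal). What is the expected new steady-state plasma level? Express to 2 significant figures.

The CYP2C19 pathway (56% of clearance) increases to 4.8× activity: 0.56 × 4.8 = 2.688.
The CYP2C9 pathway (32% of clearance) is boosted to 2.1× activity: 0.32 × 2.1 = 0.672.
The remaining 12% of clearance is unaffected.
CL_new/CL_old = 2.688 + 0.672 + 0.12 = 3.48.
Dividing the baseline by the relative clearance: 64.6 / 3.48 = 19 ng/mL.

19 ng/mL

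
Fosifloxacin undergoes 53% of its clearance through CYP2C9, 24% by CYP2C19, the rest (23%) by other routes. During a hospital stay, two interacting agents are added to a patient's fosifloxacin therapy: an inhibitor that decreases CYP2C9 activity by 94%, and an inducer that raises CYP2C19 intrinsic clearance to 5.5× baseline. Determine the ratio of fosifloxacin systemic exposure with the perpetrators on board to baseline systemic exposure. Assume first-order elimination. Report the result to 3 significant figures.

0.632

CYP2C9: 0.53 × 0.06 = 0.0318
CYP2C19: 0.24 × 5.5 = 1.32
Other: 0.23 (unchanged)
Relative clearance = 0.0318 + 1.32 + 0.23 = 1.5818.
Because systemic exposure varies inversely with clearance, the combined effect is 1 / 1.5818 = 0.632.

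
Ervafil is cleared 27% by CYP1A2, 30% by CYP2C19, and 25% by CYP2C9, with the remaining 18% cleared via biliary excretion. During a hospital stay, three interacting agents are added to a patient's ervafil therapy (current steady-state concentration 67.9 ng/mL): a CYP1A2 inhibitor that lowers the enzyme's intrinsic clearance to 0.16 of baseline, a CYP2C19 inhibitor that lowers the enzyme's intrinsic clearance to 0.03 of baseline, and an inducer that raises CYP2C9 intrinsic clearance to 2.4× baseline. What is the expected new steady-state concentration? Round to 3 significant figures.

The CYP1A2 pathway (27% of clearance) drops to 0.16× activity: 0.27 × 0.16 = 0.0432.
The CYP2C19 pathway (30% of clearance) falls to 0.03× activity: 0.3 × 0.03 = 0.009.
The CYP2C9 pathway (25% of clearance) rises to 2.4× activity: 0.25 × 2.4 = 0.6.
Non-CYP routes (18%) are unchanged.
Relative clearance = 0.0432 + 0.009 + 0.6 + 0.18 = 0.8322.
New steady-state concentration = 67.9 / 0.8322 = 81.6 ng/mL (concentration scales inversely with clearance).

81.6 ng/mL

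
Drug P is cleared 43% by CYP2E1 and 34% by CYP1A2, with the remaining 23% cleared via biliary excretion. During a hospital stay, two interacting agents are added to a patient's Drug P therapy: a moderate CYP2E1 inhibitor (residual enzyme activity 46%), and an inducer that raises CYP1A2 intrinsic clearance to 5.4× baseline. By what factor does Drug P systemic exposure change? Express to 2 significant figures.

0.44

CYP2E1: 0.43 × 0.46 = 0.1978
CYP1A2: 0.34 × 5.4 = 1.836
Other: 0.23 (unchanged)
Relative clearance = 0.1978 + 1.836 + 0.23 = 2.2638.
Systemic exposure ∝ 1/CL: fold-change = 1 / 2.2638 = 0.44.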